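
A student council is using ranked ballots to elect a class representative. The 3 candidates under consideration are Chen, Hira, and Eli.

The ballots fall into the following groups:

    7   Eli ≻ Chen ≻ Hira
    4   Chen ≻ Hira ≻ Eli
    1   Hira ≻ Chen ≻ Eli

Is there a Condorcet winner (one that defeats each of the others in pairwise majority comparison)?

Head-to-head results (12 voters total):
Chen vs Hira: Chen wins 11–1.
Chen vs Eli: Eli wins 7–5.
Hira vs Eli: Eli wins 7–5.
Eli beats each rival — Chen (7–5), Hira (7–5) — so Eli is the Condorcet winner.

Yes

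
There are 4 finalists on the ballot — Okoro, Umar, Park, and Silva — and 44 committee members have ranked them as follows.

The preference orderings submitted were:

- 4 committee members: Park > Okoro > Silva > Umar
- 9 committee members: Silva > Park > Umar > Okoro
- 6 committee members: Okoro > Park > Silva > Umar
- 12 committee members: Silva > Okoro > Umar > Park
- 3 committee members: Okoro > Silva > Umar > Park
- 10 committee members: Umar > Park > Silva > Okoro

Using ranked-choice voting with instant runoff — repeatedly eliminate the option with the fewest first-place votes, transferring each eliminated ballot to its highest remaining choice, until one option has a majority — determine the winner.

Silva

Round 1: Silva 21, Umar 10, Okoro 9, Park 4. Park has the fewest and is eliminated.
Round 2: Silva 21, Okoro 13, Umar 10. Umar has the fewest and is eliminated.
Round 3: Silva 31, Okoro 13. Silva has a majority.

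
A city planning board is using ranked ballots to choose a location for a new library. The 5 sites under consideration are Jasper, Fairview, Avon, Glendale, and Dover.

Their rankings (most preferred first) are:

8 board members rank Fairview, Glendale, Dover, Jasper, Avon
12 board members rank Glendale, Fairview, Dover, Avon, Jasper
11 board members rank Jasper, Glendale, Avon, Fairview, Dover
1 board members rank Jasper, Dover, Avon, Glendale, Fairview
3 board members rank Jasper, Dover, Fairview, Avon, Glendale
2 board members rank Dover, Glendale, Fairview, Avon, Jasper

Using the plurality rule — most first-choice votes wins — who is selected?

Jasper

First-place vote totals:
  Jasper: 15
  Fairview: 8
  Avon: 0
  Glendale: 12
  Dover: 2
Jasper has the most first-place votes.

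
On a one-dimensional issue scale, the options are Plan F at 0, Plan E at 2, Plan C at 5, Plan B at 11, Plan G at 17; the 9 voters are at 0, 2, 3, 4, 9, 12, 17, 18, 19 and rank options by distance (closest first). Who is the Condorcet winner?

With single-peaked preferences on a line, the Condorcet winner is the candidate closest to the median voter.
The median voter (position 9) is closest to Plan B at 11.
Check: Plan B vs Plan E — voters closer to Plan B: 5 of 9.

Plan B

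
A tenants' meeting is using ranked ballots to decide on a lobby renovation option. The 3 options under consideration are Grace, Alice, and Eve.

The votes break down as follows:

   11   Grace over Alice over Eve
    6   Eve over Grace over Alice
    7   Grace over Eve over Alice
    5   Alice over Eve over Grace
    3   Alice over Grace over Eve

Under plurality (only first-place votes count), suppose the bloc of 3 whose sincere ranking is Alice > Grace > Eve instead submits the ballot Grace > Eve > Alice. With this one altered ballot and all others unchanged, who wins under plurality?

First-place totals with the altered ballot: Grace 21, Alice 5, Eve 6.
The winner is unchanged: still Grace.

Grace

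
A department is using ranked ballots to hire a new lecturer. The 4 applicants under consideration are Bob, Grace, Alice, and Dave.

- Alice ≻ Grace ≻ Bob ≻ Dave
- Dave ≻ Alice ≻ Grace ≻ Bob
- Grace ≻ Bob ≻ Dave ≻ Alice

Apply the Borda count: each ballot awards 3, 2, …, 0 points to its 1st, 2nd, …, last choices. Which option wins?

Borda scores:
  Bob: 1 + 0 + 2 = 3
  Grace: 2 + 1 + 3 = 6
  Alice: 3 + 2 + 0 = 5
  Dave: 0 + 3 + 1 = 4
Grace has the highest total.

Grace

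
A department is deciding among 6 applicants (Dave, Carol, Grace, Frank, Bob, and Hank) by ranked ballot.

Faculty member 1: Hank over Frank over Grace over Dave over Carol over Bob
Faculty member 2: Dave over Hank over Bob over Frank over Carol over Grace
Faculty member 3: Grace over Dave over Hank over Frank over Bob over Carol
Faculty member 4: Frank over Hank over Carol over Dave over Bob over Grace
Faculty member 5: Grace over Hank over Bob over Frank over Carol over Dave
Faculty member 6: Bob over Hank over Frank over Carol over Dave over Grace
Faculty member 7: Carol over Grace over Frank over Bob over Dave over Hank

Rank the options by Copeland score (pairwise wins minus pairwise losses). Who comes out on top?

Pairwise results:
  Dave vs Carol: Carol wins 4–3.
  Dave vs Grace: Grace wins 4–3.
  Dave vs Frank: Frank wins 5–2.
  Dave vs Bob: Dave wins 4–3.
  Dave vs Hank: Hank wins 4–3.
  Carol vs Grace: Carol wins 4–3.
  Carol vs Frank: Frank wins 6–1.
  Carol vs Bob: Bob wins 4–3.
  Carol vs Hank: Hank wins 6–1.
  Grace vs Frank: Frank wins 4–3.
  Grace vs Bob: Grace wins 4–3.
  Grace vs Hank: Hank wins 4–3.
  Frank vs Bob: Frank wins 4–3.
  Frank vs Hank: Hank wins 5–2.
  Bob vs Hank: Hank wins 5–2.
Copeland scores (wins − losses):
  Dave: 1 − 4 = -3
  Carol: 2 − 3 = -1
  Grace: 2 − 3 = -1
  Frank: 4 − 1 = 3
  Bob: 1 − 4 = -3
  Hank: 5 − 0 = 5
Hank has the best Copeland score.

Hank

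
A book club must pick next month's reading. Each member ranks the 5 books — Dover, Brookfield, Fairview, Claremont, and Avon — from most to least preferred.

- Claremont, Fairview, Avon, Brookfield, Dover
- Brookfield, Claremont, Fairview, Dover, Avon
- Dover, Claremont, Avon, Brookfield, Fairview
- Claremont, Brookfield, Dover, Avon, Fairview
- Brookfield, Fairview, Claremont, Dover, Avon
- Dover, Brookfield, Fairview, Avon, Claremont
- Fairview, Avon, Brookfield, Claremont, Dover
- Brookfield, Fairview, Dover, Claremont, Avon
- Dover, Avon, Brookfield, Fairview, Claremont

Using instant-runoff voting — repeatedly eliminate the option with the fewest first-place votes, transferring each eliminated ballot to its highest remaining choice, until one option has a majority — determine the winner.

Brookfield

Round 1: Dover 3, Brookfield 3, Claremont 2, Fairview 1, Avon 0. Avon has the fewest and is eliminated.
Round 2: Dover 3, Brookfield 3, Claremont 2, Fairview 1. Fairview has the fewest and is eliminated.
Round 3: Brookfield 4, Dover 3, Claremont 2. Claremont has the fewest and is eliminated.
Round 4: Brookfield 6, Dover 3. Brookfield has a majority.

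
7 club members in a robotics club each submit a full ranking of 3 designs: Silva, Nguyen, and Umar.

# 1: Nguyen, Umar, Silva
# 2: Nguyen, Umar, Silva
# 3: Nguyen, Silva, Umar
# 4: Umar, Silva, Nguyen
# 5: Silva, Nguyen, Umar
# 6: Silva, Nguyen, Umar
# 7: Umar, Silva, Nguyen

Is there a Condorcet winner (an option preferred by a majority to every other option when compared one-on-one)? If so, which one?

None — there is no Condorcet winner

Head-to-head results (7 voters total):
Silva vs Nguyen: Silva wins 4–3.
Silva vs Umar: Umar wins 4–3.
Nguyen vs Umar: Nguyen wins 5–2.
No candidate beats all others: Silva beats Nguyen beats Umar beats Silva, a majority cycle.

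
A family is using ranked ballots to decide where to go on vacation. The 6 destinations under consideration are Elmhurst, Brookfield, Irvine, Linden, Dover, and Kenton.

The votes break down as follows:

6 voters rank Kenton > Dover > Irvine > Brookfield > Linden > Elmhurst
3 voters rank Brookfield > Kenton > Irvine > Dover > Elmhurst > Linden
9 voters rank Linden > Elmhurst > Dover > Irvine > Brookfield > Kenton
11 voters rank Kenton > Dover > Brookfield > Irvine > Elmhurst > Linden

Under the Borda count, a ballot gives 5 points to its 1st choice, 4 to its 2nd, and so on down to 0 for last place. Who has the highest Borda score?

Dover

Borda scores:
  Elmhurst: 6·0 + 3·1 + 9·4 + 11·1 = 50
  Brookfield: 6·2 + 3·5 + 9·1 + 11·3 = 69
  Irvine: 6·3 + 3·3 + 9·2 + 11·2 = 67
  Linden: 6·1 + 3·0 + 9·5 + 11·0 = 51
  Dover: 6·4 + 3·2 + 9·3 + 11·4 = 101
  Kenton: 6·5 + 3·4 + 9·0 + 11·5 = 97
Dover has the highest total.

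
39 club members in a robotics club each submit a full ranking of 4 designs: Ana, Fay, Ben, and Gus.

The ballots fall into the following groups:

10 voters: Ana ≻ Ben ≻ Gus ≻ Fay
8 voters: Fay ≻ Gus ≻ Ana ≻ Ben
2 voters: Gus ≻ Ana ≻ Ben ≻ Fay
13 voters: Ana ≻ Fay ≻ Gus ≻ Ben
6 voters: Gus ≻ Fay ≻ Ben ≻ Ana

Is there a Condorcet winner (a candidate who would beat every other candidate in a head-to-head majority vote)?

Head-to-head results (39 voters total):
Ana vs Fay: Ana wins 25–14.
Ana vs Ben: Ana wins 33–6.
Ana vs Gus: Ana wins 23–16.
Fay vs Ben: Fay wins 27–12.
Fay vs Gus: Fay wins 21–18.
Ben vs Gus: Gus wins 29–10.
Ana beats each rival — Fay (25–14), Ben (33–6), Gus (23–16) — so Ana is the Condorcet winner.

Yes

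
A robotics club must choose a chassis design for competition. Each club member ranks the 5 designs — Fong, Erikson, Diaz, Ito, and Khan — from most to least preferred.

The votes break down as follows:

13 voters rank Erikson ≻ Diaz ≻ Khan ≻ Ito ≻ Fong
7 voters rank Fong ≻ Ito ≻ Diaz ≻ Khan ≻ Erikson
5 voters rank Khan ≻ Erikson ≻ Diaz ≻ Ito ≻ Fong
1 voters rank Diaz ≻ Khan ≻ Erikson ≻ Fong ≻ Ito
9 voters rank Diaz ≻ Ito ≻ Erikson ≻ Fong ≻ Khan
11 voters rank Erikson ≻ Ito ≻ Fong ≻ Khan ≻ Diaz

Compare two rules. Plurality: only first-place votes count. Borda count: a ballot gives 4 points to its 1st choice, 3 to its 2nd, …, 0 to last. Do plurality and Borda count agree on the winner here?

Plurality first-place counts: Fong 7, Erikson 24, Diaz 10, Ito 0, Khan 5 → Erikson.
Borda totals: Fong 60, Erikson 131, Diaz 103, Ito 99, Khan 67 → Erikson.
The two rules agree on Erikson.

Yes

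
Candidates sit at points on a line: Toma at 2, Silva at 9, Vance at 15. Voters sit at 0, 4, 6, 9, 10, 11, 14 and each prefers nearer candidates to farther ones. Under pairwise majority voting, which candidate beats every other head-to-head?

Silva

With single-peaked preferences on a line, the Condorcet winner is the candidate closest to the median voter.
The median voter (position 9) is closest to Silva at 9.
Check: Silva vs Vance — voters closer to Silva: 6 of 7.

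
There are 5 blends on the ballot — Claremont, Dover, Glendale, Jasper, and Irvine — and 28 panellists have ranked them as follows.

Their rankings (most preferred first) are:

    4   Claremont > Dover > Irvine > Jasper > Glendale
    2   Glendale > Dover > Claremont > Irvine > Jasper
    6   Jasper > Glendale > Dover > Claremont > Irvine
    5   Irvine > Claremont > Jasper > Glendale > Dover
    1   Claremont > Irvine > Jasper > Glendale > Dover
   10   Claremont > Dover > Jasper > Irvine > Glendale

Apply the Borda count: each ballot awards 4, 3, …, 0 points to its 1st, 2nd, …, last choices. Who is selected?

Claremont

Borda scores:
  Claremont: 4·4 + 2·2 + 6·1 + 5·3 + 4 + 10·4 = 85
  Dover: 4·3 + 2·3 + 6·2 + 5·0 + 0 + 10·3 = 60
  Glendale: 4·0 + 2·4 + 6·3 + 5·1 + 1 + 10·0 = 32
  Jasper: 4·1 + 2·0 + 6·4 + 5·2 + 2 + 10·2 = 60
  Irvine: 4·2 + 2·1 + 6·0 + 5·4 + 3 + 10·1 = 43
Claremont has the highest total.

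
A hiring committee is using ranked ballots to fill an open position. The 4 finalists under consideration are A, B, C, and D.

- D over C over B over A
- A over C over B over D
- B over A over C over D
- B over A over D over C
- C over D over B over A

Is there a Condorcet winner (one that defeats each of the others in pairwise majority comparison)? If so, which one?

Head-to-head results (5 voters total):
A vs B: B wins 4–1.
A vs C: A wins 3–2.
A vs D: A wins 3–2.
B vs C: C wins 3–2.
B vs D: B wins 3–2.
C vs D: C wins 3–2.
No candidate beats all others: A beats C beats B beats A, a majority cycle.

No Condorcet winner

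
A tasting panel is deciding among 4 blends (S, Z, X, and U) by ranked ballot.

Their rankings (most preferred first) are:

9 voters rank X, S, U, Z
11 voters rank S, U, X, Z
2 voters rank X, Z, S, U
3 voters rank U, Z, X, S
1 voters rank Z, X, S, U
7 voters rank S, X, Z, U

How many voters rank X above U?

19

Ballots ranking X above U: 9+2+1+7 = 19.
Ballots ranking U above X: 11+3 = 14.
So 19 of 33 voters prefer X to U.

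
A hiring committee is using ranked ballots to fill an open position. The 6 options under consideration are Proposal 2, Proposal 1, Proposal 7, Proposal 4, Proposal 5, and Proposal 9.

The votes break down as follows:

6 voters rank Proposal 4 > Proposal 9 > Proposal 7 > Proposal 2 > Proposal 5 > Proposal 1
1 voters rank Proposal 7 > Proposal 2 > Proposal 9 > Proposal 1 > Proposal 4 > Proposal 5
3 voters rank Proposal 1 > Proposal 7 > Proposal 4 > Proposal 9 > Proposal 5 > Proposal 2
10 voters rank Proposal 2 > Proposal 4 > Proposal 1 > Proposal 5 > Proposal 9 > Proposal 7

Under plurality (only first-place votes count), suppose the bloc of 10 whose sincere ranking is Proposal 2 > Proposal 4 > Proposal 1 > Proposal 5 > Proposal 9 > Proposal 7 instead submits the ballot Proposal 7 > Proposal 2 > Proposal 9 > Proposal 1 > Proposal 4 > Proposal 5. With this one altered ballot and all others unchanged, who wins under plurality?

First-place totals with the altered ballot: Proposal 2 0, Proposal 1 3, Proposal 7 11, Proposal 4 6, Proposal 5 0, Proposal 9 0.
The switch changes the winner from Proposal 2 to Proposal 7.

Proposal 7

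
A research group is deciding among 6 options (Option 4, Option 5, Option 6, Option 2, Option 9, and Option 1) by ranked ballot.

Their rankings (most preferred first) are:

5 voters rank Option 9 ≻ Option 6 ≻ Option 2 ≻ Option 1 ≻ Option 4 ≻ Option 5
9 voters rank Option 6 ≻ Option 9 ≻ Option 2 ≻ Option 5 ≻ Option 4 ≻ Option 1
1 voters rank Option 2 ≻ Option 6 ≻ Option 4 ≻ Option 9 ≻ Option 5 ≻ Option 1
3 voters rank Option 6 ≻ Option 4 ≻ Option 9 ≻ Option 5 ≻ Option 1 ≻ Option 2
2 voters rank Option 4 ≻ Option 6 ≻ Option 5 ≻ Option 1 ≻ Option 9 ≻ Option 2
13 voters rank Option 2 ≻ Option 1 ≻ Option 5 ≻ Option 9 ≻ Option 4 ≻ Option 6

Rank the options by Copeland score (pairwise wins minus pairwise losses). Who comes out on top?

Pairwise results:
  Option 4 vs Option 5: Option 5 wins 22–11.
  Option 4 vs Option 6: Option 6 wins 18–15.
  Option 4 vs Option 2: Option 2 wins 28–5.
  Option 4 vs Option 9: Option 9 wins 27–6.
  Option 4 vs Option 1: Option 1 wins 18–15.
  Option 5 vs Option 6: Option 6 wins 20–13.
  Option 5 vs Option 2: Option 2 wins 28–5.
  Option 5 vs Option 9: Option 9 wins 18–15.
  Option 5 vs Option 1: Option 1 wins 18–15.
  Option 6 vs Option 2: Option 6 wins 19–14.
  Option 6 vs Option 9: Option 9 wins 18–15.
  Option 6 vs Option 1: Option 6 wins 20–13.
  Option 2 vs Option 9: Option 9 wins 19–14.
  Option 2 vs Option 1: Option 2 wins 28–5.
  Option 9 vs Option 1: Option 9 wins 18–15.
Copeland scores (wins − losses):
  Option 4: 0 − 5 = -5
  Option 5: 1 − 4 = -3
  Option 6: 4 − 1 = 3
  Option 2: 3 − 2 = 1
  Option 9: 5 − 0 = 5
  Option 1: 2 − 3 = -1
Option 9 has the best Copeland score.

Option 9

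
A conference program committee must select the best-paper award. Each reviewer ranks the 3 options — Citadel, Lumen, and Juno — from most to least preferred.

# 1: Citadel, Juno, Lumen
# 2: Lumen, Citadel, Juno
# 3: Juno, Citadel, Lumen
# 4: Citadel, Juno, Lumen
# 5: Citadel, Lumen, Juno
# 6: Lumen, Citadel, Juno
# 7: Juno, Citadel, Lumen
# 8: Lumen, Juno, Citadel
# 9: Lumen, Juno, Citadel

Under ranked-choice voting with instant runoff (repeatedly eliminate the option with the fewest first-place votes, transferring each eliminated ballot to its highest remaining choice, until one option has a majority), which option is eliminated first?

Juno

Round 1: Lumen 4, Citadel 3, Juno 2. Juno has the fewest and is eliminated.
Round 2: Citadel 5, Lumen 4. Citadel has a majority.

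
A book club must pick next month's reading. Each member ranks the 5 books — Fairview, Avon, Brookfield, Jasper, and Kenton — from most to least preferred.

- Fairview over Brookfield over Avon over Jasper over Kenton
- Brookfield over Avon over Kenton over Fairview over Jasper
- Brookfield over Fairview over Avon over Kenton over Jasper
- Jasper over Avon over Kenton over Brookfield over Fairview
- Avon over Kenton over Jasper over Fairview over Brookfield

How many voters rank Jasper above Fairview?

2

Ballots ranking Jasper above Fairview: 2.
Ballots ranking Fairview above Jasper: 3.
So 2 of 5 voters prefer Jasper to Fairview.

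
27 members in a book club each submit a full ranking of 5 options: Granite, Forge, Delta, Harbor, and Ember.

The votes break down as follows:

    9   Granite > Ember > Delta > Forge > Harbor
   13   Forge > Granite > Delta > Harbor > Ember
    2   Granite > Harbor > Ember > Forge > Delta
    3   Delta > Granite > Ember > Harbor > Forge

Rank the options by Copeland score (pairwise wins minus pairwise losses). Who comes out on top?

Granite

Pairwise results:
  Granite vs Forge: Granite wins 14–13.
  Granite vs Delta: Granite wins 24–3.
  Granite vs Harbor: Granite wins 27–0.
  Granite vs Ember: Granite wins 27–0.
  Forge vs Delta: Forge wins 15–12.
  Forge vs Harbor: Forge wins 22–5.
  Forge vs Ember: Ember wins 14–13.
  Delta vs Harbor: Delta wins 25–2.
  Delta vs Ember: Delta wins 16–11.
  Harbor vs Ember: Harbor wins 15–12.
Copeland scores (wins − losses):
  Granite: 4 − 0 = 4
  Forge: 2 − 2 = 0
  Delta: 2 − 2 = 0
  Harbor: 1 − 3 = -2
  Ember: 1 − 3 = -2
Granite has the best Copeland score.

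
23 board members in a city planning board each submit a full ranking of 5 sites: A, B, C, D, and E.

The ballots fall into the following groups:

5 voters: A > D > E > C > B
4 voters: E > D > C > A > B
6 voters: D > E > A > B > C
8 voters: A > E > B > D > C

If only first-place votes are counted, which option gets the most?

A

First-place vote totals:
  A: 13
  B: 0
  C: 0
  D: 6
  E: 4
A has the most first-place votes.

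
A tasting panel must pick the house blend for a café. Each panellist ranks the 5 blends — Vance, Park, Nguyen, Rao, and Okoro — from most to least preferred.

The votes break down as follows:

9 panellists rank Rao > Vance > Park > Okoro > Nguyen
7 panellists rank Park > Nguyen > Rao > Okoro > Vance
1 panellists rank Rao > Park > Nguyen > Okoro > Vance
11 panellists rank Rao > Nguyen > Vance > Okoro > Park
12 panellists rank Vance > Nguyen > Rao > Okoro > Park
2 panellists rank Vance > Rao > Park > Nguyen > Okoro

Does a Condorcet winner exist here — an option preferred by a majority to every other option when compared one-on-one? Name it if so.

Head-to-head results (42 voters total):
Vance vs Park: Vance wins 34–8.
Vance vs Nguyen: Vance wins 23–19.
Vance vs Rao: Rao wins 28–14.
Vance vs Okoro: Vance wins 34–8.
Park vs Nguyen: Nguyen wins 23–19.
Park vs Rao: Rao wins 35–7.
Park vs Okoro: Okoro wins 23–19.
Nguyen vs Rao: Rao wins 23–19.
Nguyen vs Okoro: Nguyen wins 33–9.
Rao vs Okoro: Rao wins 42–0.
Rao beats each rival — Vance (28–14), Park (35–7), Nguyen (23–19), Okoro (42–0) — so Rao is the Condorcet winner.

Rao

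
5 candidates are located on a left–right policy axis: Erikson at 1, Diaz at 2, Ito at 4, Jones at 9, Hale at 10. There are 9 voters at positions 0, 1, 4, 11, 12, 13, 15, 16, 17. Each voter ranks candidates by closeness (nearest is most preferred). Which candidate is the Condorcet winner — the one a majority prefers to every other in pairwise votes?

With single-peaked preferences on a line, the Condorcet winner is the candidate closest to the median voter.
The median voter (position 12) is closest to Hale at 10.
Check: Hale vs Erikson — voters closer to Hale: 6 of 9.

Hale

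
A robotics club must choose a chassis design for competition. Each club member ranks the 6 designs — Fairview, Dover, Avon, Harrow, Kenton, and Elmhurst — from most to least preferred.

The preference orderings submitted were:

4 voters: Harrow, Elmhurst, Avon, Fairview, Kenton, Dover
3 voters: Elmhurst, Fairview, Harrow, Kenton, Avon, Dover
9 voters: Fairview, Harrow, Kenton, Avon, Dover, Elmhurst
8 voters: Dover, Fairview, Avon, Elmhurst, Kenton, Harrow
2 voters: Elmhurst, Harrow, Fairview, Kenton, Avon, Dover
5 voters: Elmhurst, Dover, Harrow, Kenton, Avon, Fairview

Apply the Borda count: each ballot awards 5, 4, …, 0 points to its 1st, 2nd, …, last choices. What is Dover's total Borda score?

Borda scores:
  Fairview: 4·2 + 3·4 + 9·5 + 8·4 + 2·3 + 5·0 = 103
  Dover: 4·0 + 3·0 + 9·1 + 8·5 + 2·0 + 5·4 = 69
  Avon: 4·3 + 3·1 + 9·2 + 8·3 + 2·1 + 5·1 = 64
  Harrow: 4·5 + 3·3 + 9·4 + 8·0 + 2·4 + 5·3 = 88
  Kenton: 4·1 + 3·2 + 9·3 + 8·1 + 2·2 + 5·2 = 59
  Elmhurst: 4·4 + 3·5 + 9·0 + 8·2 + 2·5 + 5·5 = 82

69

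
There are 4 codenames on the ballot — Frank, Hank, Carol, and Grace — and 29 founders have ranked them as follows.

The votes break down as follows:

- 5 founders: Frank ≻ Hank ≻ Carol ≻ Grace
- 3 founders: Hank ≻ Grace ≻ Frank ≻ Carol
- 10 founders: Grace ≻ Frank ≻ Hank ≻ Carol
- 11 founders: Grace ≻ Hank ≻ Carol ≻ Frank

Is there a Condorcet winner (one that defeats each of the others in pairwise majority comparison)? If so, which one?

Grace

Head-to-head results (29 voters total):
Frank vs Hank: Frank wins 15–14.
Frank vs Carol: Frank wins 18–11.
Frank vs Grace: Grace wins 24–5.
Hank vs Carol: Hank wins 29–0.
Hank vs Grace: Grace wins 21–8.
Carol vs Grace: Grace wins 24–5.
Grace beats each rival — Frank (24–5), Hank (21–8), Carol (24–5) — so Grace is the Condorcet winner.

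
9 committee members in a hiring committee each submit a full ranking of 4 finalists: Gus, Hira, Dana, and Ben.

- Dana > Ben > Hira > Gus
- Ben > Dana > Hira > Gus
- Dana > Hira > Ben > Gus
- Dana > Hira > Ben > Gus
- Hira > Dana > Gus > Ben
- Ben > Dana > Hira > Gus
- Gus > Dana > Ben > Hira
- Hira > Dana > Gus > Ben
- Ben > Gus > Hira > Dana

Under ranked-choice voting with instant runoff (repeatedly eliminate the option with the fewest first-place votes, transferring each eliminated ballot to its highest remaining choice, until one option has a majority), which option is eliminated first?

Round 1: Dana 3, Ben 3, Hira 2, Gus 1. Gus has the fewest and is eliminated.
Round 2: Dana 4, Ben 3, Hira 2. Hira has the fewest and is eliminated.
Round 3: Dana 6, Ben 3. Dana has a majority.

Gus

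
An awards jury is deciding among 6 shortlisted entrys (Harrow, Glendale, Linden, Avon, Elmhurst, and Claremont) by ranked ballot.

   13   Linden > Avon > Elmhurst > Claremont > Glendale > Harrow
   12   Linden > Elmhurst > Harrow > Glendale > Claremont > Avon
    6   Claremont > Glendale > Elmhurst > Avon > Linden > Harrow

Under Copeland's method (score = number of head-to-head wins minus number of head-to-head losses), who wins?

Linden

Pairwise results:
  Harrow vs Glendale: Glendale wins 19–12.
  Harrow vs Linden: Linden wins 31–0.
  Harrow vs Avon: Avon wins 19–12.
  Harrow vs Elmhurst: Elmhurst wins 31–0.
  Harrow vs Claremont: Claremont wins 19–12.
  Glendale vs Linden: Linden wins 25–6.
  Glendale vs Avon: Glendale wins 18–13.
  Glendale vs Elmhurst: Elmhurst wins 25–6.
  Glendale vs Claremont: Claremont wins 19–12.
  Linden vs Avon: Linden wins 25–6.
  Linden vs Elmhurst: Linden wins 25–6.
  Linden vs Claremont: Linden wins 25–6.
  Avon vs Elmhurst: Elmhurst wins 18–13.
  Avon vs Claremont: Claremont wins 18–13.
  Elmhurst vs Claremont: Elmhurst wins 25–6.
Copeland scores (wins − losses):
  Harrow: 0 − 5 = -5
  Glendale: 2 − 3 = -1
  Linden: 5 − 0 = 5
  Avon: 1 − 4 = -3
  Elmhurst: 4 − 1 = 3
  Claremont: 3 − 2 = 1
Linden has the best Copeland score.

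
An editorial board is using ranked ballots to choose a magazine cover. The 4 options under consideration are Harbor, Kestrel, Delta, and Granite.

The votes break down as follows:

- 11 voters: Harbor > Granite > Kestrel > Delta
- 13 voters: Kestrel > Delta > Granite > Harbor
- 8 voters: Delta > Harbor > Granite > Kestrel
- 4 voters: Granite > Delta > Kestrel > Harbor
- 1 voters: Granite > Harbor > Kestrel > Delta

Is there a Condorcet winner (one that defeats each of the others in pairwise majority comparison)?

Head-to-head results (37 voters total):
Harbor vs Kestrel: Harbor wins 20–17.
Harbor vs Delta: Delta wins 25–12.
Harbor vs Granite: Harbor wins 19–18.
Kestrel vs Delta: Kestrel wins 25–12.
Kestrel vs Granite: Granite wins 24–13.
Delta vs Granite: Delta wins 21–16.
No candidate beats all others: Harbor beats Kestrel beats Delta beats Harbor, a majority cycle.

No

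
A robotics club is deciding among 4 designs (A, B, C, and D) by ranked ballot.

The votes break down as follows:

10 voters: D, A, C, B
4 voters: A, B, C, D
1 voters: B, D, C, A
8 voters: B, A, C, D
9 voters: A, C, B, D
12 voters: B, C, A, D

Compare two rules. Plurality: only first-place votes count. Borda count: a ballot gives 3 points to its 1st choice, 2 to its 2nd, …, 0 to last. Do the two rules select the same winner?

Plurality first-place counts: A 13, B 21, C 0, D 10 → B.
Borda totals: A 87, B 80, C 65, D 32 → A.
The two rules disagree: plurality picks B, Borda picks A.

No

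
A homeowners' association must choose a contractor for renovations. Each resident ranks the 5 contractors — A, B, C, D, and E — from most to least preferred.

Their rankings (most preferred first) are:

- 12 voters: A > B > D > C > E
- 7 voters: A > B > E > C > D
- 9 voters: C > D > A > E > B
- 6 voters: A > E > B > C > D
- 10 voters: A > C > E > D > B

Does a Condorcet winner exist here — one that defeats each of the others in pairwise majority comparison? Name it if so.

A

Head-to-head results (44 voters total):
A vs B: A wins 44–0.
A vs C: A wins 35–9.
A vs D: A wins 35–9.
A vs E: A wins 44–0.
B vs C: B wins 25–19.
B vs D: B wins 25–19.
B vs E: E wins 25–19.
C vs D: C wins 32–12.
C vs E: C wins 31–13.
D vs E: E wins 23–21.
A beats each rival — B (44–0), C (35–9), D (35–9), E (44–0) — so A is the Condorcet winner.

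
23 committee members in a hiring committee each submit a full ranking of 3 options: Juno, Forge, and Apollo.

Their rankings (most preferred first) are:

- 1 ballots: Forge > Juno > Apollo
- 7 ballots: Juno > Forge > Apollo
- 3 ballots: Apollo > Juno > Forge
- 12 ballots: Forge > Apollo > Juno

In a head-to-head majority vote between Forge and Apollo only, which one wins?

Forge

Ballots ranking Forge above Apollo: 1+7+12 = 20.
Ballots ranking Apollo above Forge: 3.
Forge wins the head-to-head, 20–3.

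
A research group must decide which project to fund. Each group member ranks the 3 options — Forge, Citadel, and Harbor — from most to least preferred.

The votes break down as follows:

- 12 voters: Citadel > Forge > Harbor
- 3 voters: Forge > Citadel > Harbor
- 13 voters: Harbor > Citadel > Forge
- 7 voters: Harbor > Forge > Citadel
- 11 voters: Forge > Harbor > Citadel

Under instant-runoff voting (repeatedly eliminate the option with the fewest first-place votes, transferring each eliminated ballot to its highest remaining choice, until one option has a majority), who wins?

Forge

Round 1: Harbor 20, Forge 14, Citadel 12. Citadel has the fewest and is eliminated.
Round 2: Forge 26, Harbor 20. Forge has a majority.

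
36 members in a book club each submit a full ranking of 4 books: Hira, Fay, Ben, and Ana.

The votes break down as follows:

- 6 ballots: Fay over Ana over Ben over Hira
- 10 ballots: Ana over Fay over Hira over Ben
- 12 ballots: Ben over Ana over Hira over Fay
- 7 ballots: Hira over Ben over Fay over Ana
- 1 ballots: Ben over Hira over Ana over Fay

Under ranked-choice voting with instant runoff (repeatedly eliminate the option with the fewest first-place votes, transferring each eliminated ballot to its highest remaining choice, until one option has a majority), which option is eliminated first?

Fay

Round 1: Ben 13, Ana 10, Hira 7, Fay 6. Fay has the fewest and is eliminated.
Round 2: Ana 16, Ben 13, Hira 7. Hira has the fewest and is eliminated.
Round 3: Ben 20, Ana 16. Ben has a majority.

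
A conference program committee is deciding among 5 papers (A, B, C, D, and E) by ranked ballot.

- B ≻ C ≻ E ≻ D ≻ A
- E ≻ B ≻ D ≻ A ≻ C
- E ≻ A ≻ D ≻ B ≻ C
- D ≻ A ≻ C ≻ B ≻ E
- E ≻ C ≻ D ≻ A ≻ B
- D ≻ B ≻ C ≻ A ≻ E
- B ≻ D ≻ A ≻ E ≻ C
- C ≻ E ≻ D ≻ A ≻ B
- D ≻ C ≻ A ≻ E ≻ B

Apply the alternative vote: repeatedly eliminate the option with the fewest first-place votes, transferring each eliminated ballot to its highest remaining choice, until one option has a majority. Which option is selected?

E

Round 1: D 3, E 3, B 2, C 1, A 0. A has the fewest and is eliminated.
Round 2: D 3, E 3, B 2, C 1. C has the fewest and is eliminated.
Round 3: E 4, D 3, B 2. B has the fewest and is eliminated.
Round 4: E 5, D 4. E has a majority.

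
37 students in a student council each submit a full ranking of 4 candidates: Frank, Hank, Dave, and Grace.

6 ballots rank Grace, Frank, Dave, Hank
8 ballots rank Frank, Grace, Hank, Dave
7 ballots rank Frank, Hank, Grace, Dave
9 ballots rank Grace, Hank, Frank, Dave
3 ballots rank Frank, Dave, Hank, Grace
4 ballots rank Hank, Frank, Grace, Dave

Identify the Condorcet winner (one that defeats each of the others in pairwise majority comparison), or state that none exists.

Head-to-head results (37 voters total):
Frank vs Hank: Frank wins 24–13.
Frank vs Dave: Frank wins 37–0.
Frank vs Grace: Frank wins 22–15.
Hank vs Dave: Hank wins 28–9.
Hank vs Grace: Grace wins 23–14.
Dave vs Grace: Grace wins 34–3.
Frank beats each rival — Hank (24–13), Dave (37–0), Grace (22–15) — so Frank is the Condorcet winner.

Frank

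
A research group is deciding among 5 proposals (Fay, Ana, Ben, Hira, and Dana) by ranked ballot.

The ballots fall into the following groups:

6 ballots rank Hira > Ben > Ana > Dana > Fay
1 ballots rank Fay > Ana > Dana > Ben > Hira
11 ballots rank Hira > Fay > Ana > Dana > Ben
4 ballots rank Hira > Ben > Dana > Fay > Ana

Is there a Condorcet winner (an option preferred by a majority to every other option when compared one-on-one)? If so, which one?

Hira

Head-to-head results (22 voters total):
Fay vs Ana: Fay wins 16–6.
Fay vs Ben: Fay wins 12–10.
Fay vs Hira: Hira wins 21–1.
Fay vs Dana: Fay wins 12–10.
Ana vs Ben: Ana wins 12–10.
Ana vs Hira: Hira wins 21–1.
Ana vs Dana: Ana wins 18–4.
Ben vs Hira: Hira wins 21–1.
Ben vs Dana: Dana wins 12–10.
Hira vs Dana: Hira wins 21–1.
Hira beats each rival — Fay (21–1), Ana (21–1), Ben (21–1), Dana (21–1) — so Hira is the Condorcet winner.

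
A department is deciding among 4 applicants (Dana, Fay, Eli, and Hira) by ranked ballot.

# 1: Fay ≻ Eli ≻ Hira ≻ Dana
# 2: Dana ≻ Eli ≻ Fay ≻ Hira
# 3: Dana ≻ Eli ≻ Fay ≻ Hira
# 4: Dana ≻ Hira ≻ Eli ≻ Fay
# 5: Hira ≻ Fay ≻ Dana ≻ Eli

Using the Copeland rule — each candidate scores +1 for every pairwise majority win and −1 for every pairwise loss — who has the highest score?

Dana

Pairwise results:
  Dana vs Fay: Dana wins 3–2.
  Dana vs Eli: Dana wins 4–1.
  Dana vs Hira: Dana wins 3–2.
  Fay vs Eli: Eli wins 3–2.
  Fay vs Hira: Fay wins 3–2.
  Eli vs Hira: Eli wins 3–2.
Copeland scores (wins − losses):
  Dana: 3 − 0 = 3
  Fay: 1 − 2 = -1
  Eli: 2 − 1 = 1
  Hira: 0 − 3 = -3
Dana has the best Copeland score.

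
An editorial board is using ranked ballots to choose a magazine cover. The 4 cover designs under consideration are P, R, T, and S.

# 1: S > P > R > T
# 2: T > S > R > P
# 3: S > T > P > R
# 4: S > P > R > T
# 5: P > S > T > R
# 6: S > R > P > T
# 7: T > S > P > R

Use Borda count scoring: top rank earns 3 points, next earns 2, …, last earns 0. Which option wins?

S

Borda scores:
  P: 2 + 0 + 1 + 2 + 3 + 1 + 1 = 10
  R: 1 + 1 + 0 + 1 + 0 + 2 + 0 = 5
  T: 0 + 3 + 2 + 0 + 1 + 0 + 3 = 9
  S: 3 + 2 + 3 + 3 + 2 + 3 + 2 = 18
S has the highest total.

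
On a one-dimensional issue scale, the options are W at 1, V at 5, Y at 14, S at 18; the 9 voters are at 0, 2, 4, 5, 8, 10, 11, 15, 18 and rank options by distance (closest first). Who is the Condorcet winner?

With single-peaked preferences on a line, the Condorcet winner is the candidate closest to the median voter.
The median voter (position 8) is closest to V at 5.
Check: V vs S — voters closer to V: 7 of 9.

V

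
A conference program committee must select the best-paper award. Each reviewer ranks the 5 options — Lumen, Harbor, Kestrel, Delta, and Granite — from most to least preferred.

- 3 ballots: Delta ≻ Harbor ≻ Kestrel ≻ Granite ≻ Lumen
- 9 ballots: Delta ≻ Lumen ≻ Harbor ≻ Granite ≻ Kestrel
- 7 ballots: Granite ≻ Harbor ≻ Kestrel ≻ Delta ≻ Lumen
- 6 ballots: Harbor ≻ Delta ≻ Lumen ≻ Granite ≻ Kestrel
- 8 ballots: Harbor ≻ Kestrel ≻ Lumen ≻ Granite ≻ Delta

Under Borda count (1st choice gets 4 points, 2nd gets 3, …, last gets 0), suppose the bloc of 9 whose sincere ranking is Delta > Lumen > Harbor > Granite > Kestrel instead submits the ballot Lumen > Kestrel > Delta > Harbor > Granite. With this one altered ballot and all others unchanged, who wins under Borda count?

Borda totals with the altered ballot: Lumen 64, Harbor 95, Kestrel 71, Delta 55, Granite 45.
The winner is unchanged: still Harbor.

Harbor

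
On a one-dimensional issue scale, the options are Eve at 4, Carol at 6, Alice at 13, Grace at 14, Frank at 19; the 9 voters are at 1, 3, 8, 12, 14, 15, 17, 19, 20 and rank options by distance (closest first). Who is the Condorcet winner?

With single-peaked preferences on a line, the Condorcet winner is the candidate closest to the median voter.
The median voter (position 14) is closest to Grace at 14.
Check: Grace vs Carol — voters closer to Grace: 6 of 9.

Grace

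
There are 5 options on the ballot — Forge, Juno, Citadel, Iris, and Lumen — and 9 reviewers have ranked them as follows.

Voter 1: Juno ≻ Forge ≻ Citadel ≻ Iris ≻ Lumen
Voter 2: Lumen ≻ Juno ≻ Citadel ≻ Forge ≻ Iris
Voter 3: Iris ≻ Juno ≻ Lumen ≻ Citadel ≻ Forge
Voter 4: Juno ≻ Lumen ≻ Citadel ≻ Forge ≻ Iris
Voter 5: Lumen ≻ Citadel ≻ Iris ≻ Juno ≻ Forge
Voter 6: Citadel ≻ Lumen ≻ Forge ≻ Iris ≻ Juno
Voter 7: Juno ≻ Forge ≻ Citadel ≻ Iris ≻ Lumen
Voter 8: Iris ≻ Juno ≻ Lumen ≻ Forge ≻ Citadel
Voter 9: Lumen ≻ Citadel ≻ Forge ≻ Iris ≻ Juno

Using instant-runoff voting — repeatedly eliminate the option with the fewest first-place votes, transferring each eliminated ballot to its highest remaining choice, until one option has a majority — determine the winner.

Juno

Round 1: Juno 3, Lumen 3, Iris 2, Citadel 1, Forge 0. Forge has the fewest and is eliminated.
Round 2: Juno 3, Lumen 3, Iris 2, Citadel 1. Citadel has the fewest and is eliminated.
Round 3: Lumen 4, Juno 3, Iris 2. Iris has the fewest and is eliminated.
Round 4: Juno 5, Lumen 4. Juno has a majority.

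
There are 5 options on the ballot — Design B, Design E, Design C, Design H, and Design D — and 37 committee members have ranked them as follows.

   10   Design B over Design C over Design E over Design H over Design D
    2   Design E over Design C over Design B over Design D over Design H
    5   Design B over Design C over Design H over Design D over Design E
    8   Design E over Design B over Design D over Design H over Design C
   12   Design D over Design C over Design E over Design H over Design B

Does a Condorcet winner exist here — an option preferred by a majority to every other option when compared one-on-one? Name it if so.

Head-to-head results (37 voters total):
Design B vs Design E: Design E wins 22–15.
Design B vs Design C: Design B wins 23–14.
Design B vs Design H: Design B wins 25–12.
Design B vs Design D: Design B wins 25–12.
Design E vs Design C: Design C wins 27–10.
Design E vs Design H: Design E wins 32–5.
Design E vs Design D: Design E wins 20–17.
Design C vs Design H: Design C wins 29–8.
Design C vs Design D: Design D wins 20–17.
Design H vs Design D: Design D wins 22–15.
No candidate beats all others: Design B beats Design C beats Design E beats Design B, a majority cycle.

There is no Condorcet winner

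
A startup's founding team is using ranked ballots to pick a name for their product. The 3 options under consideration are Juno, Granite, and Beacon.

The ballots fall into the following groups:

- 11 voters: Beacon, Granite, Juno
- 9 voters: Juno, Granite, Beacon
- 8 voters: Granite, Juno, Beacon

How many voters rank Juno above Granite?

Ballots ranking Juno above Granite: 9.
Ballots ranking Granite above Juno: 11+8 = 19.
So 9 of 28 voters prefer Juno to Granite.

9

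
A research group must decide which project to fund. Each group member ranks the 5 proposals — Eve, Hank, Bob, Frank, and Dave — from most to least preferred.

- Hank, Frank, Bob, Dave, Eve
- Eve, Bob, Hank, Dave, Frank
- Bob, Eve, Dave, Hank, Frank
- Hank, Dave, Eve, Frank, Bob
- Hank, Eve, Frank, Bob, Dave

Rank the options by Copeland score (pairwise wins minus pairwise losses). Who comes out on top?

Pairwise results:
  Eve vs Hank: Hank wins 3–2.
  Eve vs Bob: Eve wins 3–2.
  Eve vs Frank: Eve wins 4–1.
  Eve vs Dave: Eve wins 3–2.
  Hank vs Bob: Hank wins 3–2.
  Hank vs Frank: Hank wins 5–0.
  Hank vs Dave: Hank wins 4–1.
  Bob vs Frank: Frank wins 3–2.
  Bob vs Dave: Bob wins 4–1.
  Frank vs Dave: Dave wins 3–2.
Copeland scores (wins − losses):
  Eve: 3 − 1 = 2
  Hank: 4 − 0 = 4
  Bob: 1 − 3 = -2
  Frank: 1 − 3 = -2
  Dave: 1 − 3 = -2
Hank has the best Copeland score.

Hank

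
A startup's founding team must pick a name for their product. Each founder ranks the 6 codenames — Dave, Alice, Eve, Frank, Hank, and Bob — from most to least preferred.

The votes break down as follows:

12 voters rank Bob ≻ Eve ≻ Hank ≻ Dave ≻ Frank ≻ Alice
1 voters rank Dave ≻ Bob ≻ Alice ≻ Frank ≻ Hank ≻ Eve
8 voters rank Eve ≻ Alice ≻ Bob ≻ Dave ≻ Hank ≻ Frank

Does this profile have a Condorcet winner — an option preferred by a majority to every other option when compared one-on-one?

Head-to-head results (21 voters total):
Dave vs Alice: Dave wins 13–8.
Dave vs Eve: Eve wins 20–1.
Dave vs Frank: Dave wins 21–0.
Dave vs Hank: Hank wins 12–9.
Dave vs Bob: Bob wins 20–1.
Alice vs Eve: Eve wins 20–1.
Alice vs Frank: Frank wins 12–9.
Alice vs Hank: Hank wins 12–9.
Alice vs Bob: Bob wins 13–8.
Eve vs Frank: Eve wins 20–1.
Eve vs Hank: Eve wins 20–1.
Eve vs Bob: Bob wins 13–8.
Frank vs Hank: Hank wins 20–1.
Frank vs Bob: Bob wins 21–0.
Hank vs Bob: Bob wins 21–0.
Bob beats each rival — Dave (20–1), Alice (13–8), Eve (13–8), Frank (21–0), Hank (21–0) — so Bob is the Condorcet winner.

Yes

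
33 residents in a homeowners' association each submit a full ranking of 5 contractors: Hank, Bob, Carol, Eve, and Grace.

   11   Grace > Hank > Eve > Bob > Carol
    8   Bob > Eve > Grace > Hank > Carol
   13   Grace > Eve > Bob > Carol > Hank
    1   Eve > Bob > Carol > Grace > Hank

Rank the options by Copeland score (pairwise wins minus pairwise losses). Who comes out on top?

Grace

Pairwise results:
  Hank vs Bob: Bob wins 22–11.
  Hank vs Carol: Hank wins 19–14.
  Hank vs Eve: Eve wins 22–11.
  Hank vs Grace: Grace wins 33–0.
  Bob vs Carol: Bob wins 33–0.
  Bob vs Eve: Eve wins 25–8.
  Bob vs Grace: Grace wins 24–9.
  Carol vs Eve: Eve wins 33–0.
  Carol vs Grace: Grace wins 32–1.
  Eve vs Grace: Grace wins 24–9.
Copeland scores (wins − losses):
  Hank: 1 − 3 = -2
  Bob: 2 − 2 = 0
  Carol: 0 − 4 = -4
  Eve: 3 − 1 = 2
  Grace: 4 − 0 = 4
Grace has the best Copeland score.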